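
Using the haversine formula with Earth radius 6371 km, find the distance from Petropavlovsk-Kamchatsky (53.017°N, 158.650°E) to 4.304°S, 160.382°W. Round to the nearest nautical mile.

4014 nmi

Δλ = -160.382 − 158.650 = -319.032°; wrapped into (−180°, 180°]: 40.968°.
Δφ = -4.304 − 53.017 = -57.321°.
a = sin²(Δφ/2) + cos φ₁ · cos φ₂ · sin²(Δλ/2) = 0.303497.
c = 2·atan2(√a, √(1−a)) = 1.16690 rad → d = 6371·c ≈ 7434.30 km ≈ 4014.20 nmi.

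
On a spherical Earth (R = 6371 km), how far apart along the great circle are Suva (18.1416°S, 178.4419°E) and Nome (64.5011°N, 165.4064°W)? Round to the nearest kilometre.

Δλ = -165.4064 − 178.4419 = -343.8483°; wrapped into (−180°, 180°]: 16.1517°.
Δφ = 64.5011 − -18.1416 = 82.6427°.
a = sin²(Δφ/2) + cos φ₁ · cos φ₂ · sin²(Δλ/2) = 0.444046.
c = 2·atan2(√a, √(1−a)) = 1.45865 rad → d = 6371·c ≈ 9293.07 km.

9293 km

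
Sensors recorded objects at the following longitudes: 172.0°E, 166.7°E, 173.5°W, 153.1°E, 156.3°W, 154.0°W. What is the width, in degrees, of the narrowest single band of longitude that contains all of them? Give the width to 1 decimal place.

52.9°

Sort the longitudes: -173.5°, -156.3°, -154.0°, +153.1°, +166.7°, +172.0°.
Eastward gaps between consecutive values (wrapping around): 17.2°, 2.3°, 307.1°, 13.6°, 5.3°, 14.5°.
Largest gap = 307.1° ⇒ minimal covering band is its complement: 360° − 307.1° = 52.9°.
Band runs from +153.1° eastward to -154.0°, crossing the antimeridian.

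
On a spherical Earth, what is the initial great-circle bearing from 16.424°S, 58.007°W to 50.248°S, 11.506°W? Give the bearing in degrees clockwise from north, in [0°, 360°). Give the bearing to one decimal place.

Δλ = -11.506 − -58.007 = 46.501°.
θ = atan2( sin Δλ · cos φ₂ , cos φ₁ · sin φ₂ − sin φ₁ · cos φ₂ · cos Δλ )
  = atan2(0.46386, -0.61299) = 142.885° → normalised to [0°, 360°): 142.885°.

142.9°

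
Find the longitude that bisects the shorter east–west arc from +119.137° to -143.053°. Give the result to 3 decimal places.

Signed shortest Δλ from +119.137° to -143.053° is +97.810°.
Midpoint longitude = +119.137° + (+97.810°)/2 = +119.137° + 48.905° = +168.042°.
(The naïve average (+119.137 + -143.053)/2 = -11.958° is on the wrong side of the globe.)

+168.042°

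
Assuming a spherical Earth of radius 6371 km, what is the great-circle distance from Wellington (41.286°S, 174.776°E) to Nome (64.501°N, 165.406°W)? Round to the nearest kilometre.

Δλ = -165.406 − 174.776 = -340.182°; wrapped into (−180°, 180°]: 19.818°.
Δφ = 64.501 − -41.286 = 105.787°.
a = sin²(Δφ/2) + cos φ₁ · cos φ₂ · sin²(Δλ/2) = 0.645610.
c = 2·atan2(√a, √(1−a)) = 1.86630 rad → d = 6371·c ≈ 11890.19 km.

11890 km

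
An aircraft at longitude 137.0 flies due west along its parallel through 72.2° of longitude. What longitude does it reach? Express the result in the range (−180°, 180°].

+64.8°

Start at +137.0°; shift −72.2° → +64.8°.
+64.8° already lies in (−180°, 180°].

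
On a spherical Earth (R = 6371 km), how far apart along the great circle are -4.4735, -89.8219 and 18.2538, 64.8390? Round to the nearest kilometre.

Δλ = 64.8390 − -89.8219 = 154.6609°.
Δφ = 18.2538 − -4.4735 = 22.7273°.
a = sin²(Δφ/2) + cos φ₁ · cos φ₂ · sin²(Δλ/2) = 0.940063.
c = 2·atan2(√a, √(1−a)) = 2.64693 rad → d = 6371·c ≈ 16863.56 km.

16864 km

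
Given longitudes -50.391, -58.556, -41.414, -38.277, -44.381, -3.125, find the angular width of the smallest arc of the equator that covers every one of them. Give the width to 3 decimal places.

Sort the longitudes: -58.556°, -50.391°, -44.381°, -41.414°, -38.277°, -3.125°.
Eastward gaps between consecutive values (wrapping around): 8.165°, 6.010°, 2.967°, 3.137°, 35.152°, 304.569°.
Largest gap = 304.569° ⇒ minimal covering band is its complement: 360° − 304.569° = 55.431°.
Band runs from -58.556° eastward to -3.125°.

55.431°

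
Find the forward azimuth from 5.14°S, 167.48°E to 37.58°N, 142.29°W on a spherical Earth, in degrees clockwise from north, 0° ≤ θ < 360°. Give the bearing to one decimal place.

43.0°

Δλ = -142.29 − 167.48 = -309.77°; wrapped into (−180°, 180°]: 50.23°.
θ = atan2( sin Δλ · cos φ₂ , cos φ₁ · sin φ₂ − sin φ₁ · cos φ₂ · cos Δλ )
  = atan2(0.60913, 0.65284) = 43.017° → normalised to [0°, 360°): 43.017°.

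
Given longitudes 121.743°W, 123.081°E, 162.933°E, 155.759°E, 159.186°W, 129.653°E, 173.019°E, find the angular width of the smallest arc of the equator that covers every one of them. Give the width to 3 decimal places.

Sort the longitudes: -159.186°, -121.743°, +123.081°, +129.653°, +155.759°, +162.933°, +173.019°.
Eastward gaps between consecutive values (wrapping around): 37.443°, 244.824°, 6.572°, 26.106°, 7.174°, 10.086°, 27.795°.
Largest gap = 244.824° ⇒ minimal covering band is its complement: 360° − 244.824° = 115.176°.
Band runs from +123.081° eastward to -121.743°, crossing the antimeridian.

115.176°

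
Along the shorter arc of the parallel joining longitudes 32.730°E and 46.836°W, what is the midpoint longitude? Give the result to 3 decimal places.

Signed shortest Δλ from +32.730° to -46.836° is -79.566°.
Midpoint longitude = +32.730° + (-79.566°)/2 = +32.730° − 39.783° = -7.053°.

7.053°W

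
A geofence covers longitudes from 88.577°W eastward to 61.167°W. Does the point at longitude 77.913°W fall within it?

Yes

Band width going east from -88.577° to -61.167°: ((-61.167 − -88.577) mod 360) = 27.410°.
Offset of -77.913° east of the west edge: ((-77.913 − -88.577) mod 360) = 10.664°.
10.664° ≤ 27.410° ⇒ inside.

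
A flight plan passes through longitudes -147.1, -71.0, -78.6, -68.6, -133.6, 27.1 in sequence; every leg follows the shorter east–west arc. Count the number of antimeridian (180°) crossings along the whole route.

0

Leg 1: -147.1° → -71.0°, shortest Δλ = 76.1° (east) — does not cross 180°.
Leg 2: -71.0° → -78.6°, shortest Δλ = -7.6° (west) — does not cross 180°.
Leg 3: -78.6° → -68.6°, shortest Δλ = 10.0° (east) — does not cross 180°.
Leg 4: -68.6° → -133.6°, shortest Δλ = -65.0° (west) — does not cross 180°.
Leg 5: -133.6° → +27.1°, shortest Δλ = 160.7° (east) — does not cross 180°.
Total crossings: 0.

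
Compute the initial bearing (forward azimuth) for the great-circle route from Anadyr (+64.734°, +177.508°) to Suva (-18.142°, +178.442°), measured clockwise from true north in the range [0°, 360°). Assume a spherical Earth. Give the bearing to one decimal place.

Δλ = 178.442 − 177.508 = 0.934°.
θ = atan2( sin Δλ · cos φ₂ , cos φ₁ · sin φ₂ − sin φ₁ · cos φ₂ · cos Δλ )
  = atan2(0.01549, -0.99217) = 179.106° → normalised to [0°, 360°): 179.106°.

179.1°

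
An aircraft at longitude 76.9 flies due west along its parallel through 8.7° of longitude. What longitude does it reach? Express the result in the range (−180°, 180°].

+68.2°

Start at +76.9°; shift −8.7° → +68.2°.
+68.2° already lies in (−180°, 180°].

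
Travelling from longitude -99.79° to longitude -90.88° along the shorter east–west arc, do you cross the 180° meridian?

No

Signed shortest Δλ = ((-90.88 − -99.79 + 180) mod 360) − 180 = 8.91°.
Going east by 8.91° from -99.79° reaches -90.88° without touching 180°.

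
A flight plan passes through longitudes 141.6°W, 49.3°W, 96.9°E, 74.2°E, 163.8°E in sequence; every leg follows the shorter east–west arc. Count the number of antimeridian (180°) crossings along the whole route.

Leg 1: -141.6° → -49.3°, shortest Δλ = 92.3° (east) — does not cross 180°.
Leg 2: -49.3° → +96.9°, shortest Δλ = 146.2° (east) — does not cross 180°.
Leg 3: +96.9° → +74.2°, shortest Δλ = -22.7° (west) — does not cross 180°.
Leg 4: +74.2° → +163.8°, shortest Δλ = 89.6° (east) — does not cross 180°.
Total crossings: 0.

0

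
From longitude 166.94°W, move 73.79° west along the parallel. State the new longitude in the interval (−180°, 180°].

Start at -166.94°; shift −73.79° → -240.73°.
-240.73° lies outside (−180°, 180°]; add 360° → +119.27°.

119.27°E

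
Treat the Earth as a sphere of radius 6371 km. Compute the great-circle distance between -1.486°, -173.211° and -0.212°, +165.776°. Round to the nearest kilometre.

2341 km

Δλ = 165.776 − -173.211 = 338.987°; wrapped into (−180°, 180°]: -21.013°.
Δφ = -0.212 − -1.486 = 1.274°.
a = sin²(Δφ/2) + cos φ₁ · cos φ₂ · sin²(Δλ/2) = 0.033363.
c = 2·atan2(√a, √(1−a)) = 0.36737 rad → d = 6371·c ≈ 2340.52 km.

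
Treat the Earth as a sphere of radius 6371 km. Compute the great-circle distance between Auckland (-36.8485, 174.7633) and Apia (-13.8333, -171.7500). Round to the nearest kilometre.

Δλ = -171.7500 − 174.7633 = -346.5133°; wrapped into (−180°, 180°]: 13.4867°.
Δφ = -13.8333 − -36.8485 = 23.0152°.
a = sin²(Δφ/2) + cos φ₁ · cos φ₂ · sin²(Δλ/2) = 0.050513.
c = 2·atan2(√a, √(1−a)) = 0.45337 rad → d = 6371·c ≈ 2888.45 km.

2888 km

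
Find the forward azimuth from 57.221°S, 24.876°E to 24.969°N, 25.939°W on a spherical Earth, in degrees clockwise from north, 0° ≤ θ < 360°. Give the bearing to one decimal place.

Δλ = -25.939 − 24.876 = -50.815°.
θ = atan2( sin Δλ · cos φ₂ , cos φ₁ · sin φ₂ − sin φ₁ · cos φ₂ · cos Δλ )
  = atan2(-0.70267, 0.71011) = -44.698° → normalised to [0°, 360°): 315.302°.

315.3°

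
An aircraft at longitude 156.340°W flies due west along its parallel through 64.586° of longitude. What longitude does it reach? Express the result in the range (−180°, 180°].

139.074°E

Start at -156.340°; shift −64.586° → -220.926°.
-220.926° lies outside (−180°, 180°]; add 360° → +139.074°.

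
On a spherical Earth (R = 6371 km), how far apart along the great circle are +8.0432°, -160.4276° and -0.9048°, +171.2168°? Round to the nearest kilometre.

3297 km

Δλ = 171.2168 − -160.4276 = 331.6444°; wrapped into (−180°, 180°]: -28.3556°.
Δφ = -0.9048 − 8.0432 = -8.9480°.
a = sin²(Δφ/2) + cos φ₁ · cos φ₂ · sin²(Δλ/2) = 0.065479.
c = 2·atan2(√a, √(1−a)) = 0.51753 rad → d = 6371·c ≈ 3297.21 km.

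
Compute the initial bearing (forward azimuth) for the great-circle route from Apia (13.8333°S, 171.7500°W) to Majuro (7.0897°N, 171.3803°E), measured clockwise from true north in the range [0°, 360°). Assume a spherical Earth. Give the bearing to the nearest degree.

320°

Δλ = 171.3803 − -171.7500 = 343.1303°; wrapped into (−180°, 180°]: -16.8697°.
θ = atan2( sin Δλ · cos φ₂ , cos φ₁ · sin φ₂ − sin φ₁ · cos φ₂ · cos Δλ )
  = atan2(-0.28798, 0.34690) = -39.697° → normalised to [0°, 360°): 320.303°.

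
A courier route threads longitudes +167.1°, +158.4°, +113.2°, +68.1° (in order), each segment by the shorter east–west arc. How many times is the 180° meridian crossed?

Leg 1: +167.1° → +158.4°, shortest Δλ = -8.7° (west) — does not cross 180°.
Leg 2: +158.4° → +113.2°, shortest Δλ = -45.2° (west) — does not cross 180°.
Leg 3: +113.2° → +68.1°, shortest Δλ = -45.1° (west) — does not cross 180°.
Total crossings: 0.

0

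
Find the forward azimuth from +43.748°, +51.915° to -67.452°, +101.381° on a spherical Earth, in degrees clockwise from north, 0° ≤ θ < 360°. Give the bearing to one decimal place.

160.9°

Δλ = 101.381 − 51.915 = 49.466°.
θ = atan2( sin Δλ · cos φ₂ , cos φ₁ · sin φ₂ − sin φ₁ · cos φ₂ · cos Δλ )
  = atan2(0.29144, -0.83949) = 160.855° → normalised to [0°, 360°): 160.855°.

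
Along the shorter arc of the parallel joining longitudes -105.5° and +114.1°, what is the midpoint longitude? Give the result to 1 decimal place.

-175.7°

Signed shortest Δλ from -105.5° to +114.1° is -140.4°.
Midpoint longitude = -105.5° + (-140.4°)/2 = -105.5° − 70.2° = -175.7°.
(The naïve average (-105.5 + +114.1)/2 = 4.3° is on the wrong side of the globe.)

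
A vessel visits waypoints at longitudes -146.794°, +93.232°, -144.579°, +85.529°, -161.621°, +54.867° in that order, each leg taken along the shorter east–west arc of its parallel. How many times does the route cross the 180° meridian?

5

Leg 1: -146.794° → +93.232°, shortest Δλ = -119.974° (west) — crosses 180°.
Leg 2: +93.232° → -144.579°, shortest Δλ = 122.189° (east) — crosses 180°.
Leg 3: -144.579° → +85.529°, shortest Δλ = -129.892° (west) — crosses 180°.
Leg 4: +85.529° → -161.621°, shortest Δλ = 112.85° (east) — crosses 180°.
Leg 5: -161.621° → +54.867°, shortest Δλ = -143.512° (west) — crosses 180°.
Total crossings: 5.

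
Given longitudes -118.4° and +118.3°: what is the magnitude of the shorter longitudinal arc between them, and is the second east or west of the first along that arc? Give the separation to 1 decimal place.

123.3° west

Raw difference: 118.3 − -118.4 = 236.7°.
Normalise into (−180°, 180°]: 236.7° − 360° = -123.3°.
Negative ⇒ the second point lies to the west; separation 123.3°.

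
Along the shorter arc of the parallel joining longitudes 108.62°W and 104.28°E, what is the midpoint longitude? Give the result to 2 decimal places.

Signed shortest Δλ from -108.62° to +104.28° is -147.10°.
Midpoint longitude = -108.62° + (-147.10°)/2 = -108.62° − 73.55° = -182.17°.
Normalise into (−180°, 180°]: +177.83°.
(The naïve average (-108.62 + +104.28)/2 = -2.17° is on the wrong side of the globe.)

177.83°E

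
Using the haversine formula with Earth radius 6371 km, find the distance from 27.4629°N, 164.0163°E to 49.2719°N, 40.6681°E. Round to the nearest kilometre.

Δλ = 40.6681 − 164.0163 = -123.3482°.
Δφ = 49.2719 − 27.4629 = 21.8090°.
a = sin²(Δφ/2) + cos φ₁ · cos φ₂ · sin²(Δλ/2) = 0.484388.
c = 2·atan2(√a, √(1−a)) = 1.53957 rad → d = 6371·c ≈ 9808.58 km.

9809 km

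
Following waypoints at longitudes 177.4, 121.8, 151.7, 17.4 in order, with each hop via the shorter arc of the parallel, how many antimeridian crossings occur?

Leg 1: +177.4° → +121.8°, shortest Δλ = -55.6° (west) — does not cross 180°.
Leg 2: +121.8° → +151.7°, shortest Δλ = 29.9° (east) — does not cross 180°.
Leg 3: +151.7° → +17.4°, shortest Δλ = -134.3° (west) — does not cross 180°.
Total crossings: 0.

0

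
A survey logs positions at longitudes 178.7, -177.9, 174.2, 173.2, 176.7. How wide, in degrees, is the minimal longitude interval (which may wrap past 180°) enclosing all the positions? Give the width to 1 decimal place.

Sort the longitudes: -177.9°, +173.2°, +174.2°, +176.7°, +178.7°.
Eastward gaps between consecutive values (wrapping around): 351.1°, 1.0°, 2.5°, 2.0°, 3.4°.
Largest gap = 351.1° ⇒ minimal covering band is its complement: 360° − 351.1° = 8.9°.
Band runs from +173.2° eastward to -177.9°, crossing the antimeridian.

8.9°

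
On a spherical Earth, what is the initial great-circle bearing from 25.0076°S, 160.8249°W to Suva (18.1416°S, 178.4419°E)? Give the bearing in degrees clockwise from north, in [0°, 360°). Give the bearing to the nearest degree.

Δλ = 178.4419 − -160.8249 = 339.2668°; wrapped into (−180°, 180°]: -20.7332°.
θ = atan2( sin Δλ · cos φ₂ , cos φ₁ · sin φ₂ − sin φ₁ · cos φ₂ · cos Δλ )
  = atan2(-0.33642, 0.09353) = -74.463° → normalised to [0°, 360°): 285.537°.

286°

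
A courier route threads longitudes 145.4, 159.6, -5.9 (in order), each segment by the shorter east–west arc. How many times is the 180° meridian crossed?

Leg 1: +145.4° → +159.6°, shortest Δλ = 14.2° (east) — does not cross 180°.
Leg 2: +159.6° → -5.9°, shortest Δλ = -165.5° (west) — does not cross 180°.
Total crossings: 0.

0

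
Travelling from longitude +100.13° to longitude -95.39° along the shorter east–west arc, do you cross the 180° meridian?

Naïve |-95.39 − 100.13| = 195.52° > 180°, so the shorter arc goes the other way round — across 180°.
Signed shortest Δλ = ((-95.39 − 100.13 + 180) mod 360) − 180 = 164.48°.
Going east by 164.48° from +100.13° passes through 180° before reaching -95.39°.

Yes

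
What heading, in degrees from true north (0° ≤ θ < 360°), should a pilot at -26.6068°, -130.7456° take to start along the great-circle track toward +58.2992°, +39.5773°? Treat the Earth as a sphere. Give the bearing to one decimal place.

9.5°

Δλ = 39.5773 − -130.7456 = 170.3229°.
θ = atan2( sin Δλ · cos φ₂ , cos φ₁ · sin φ₂ − sin φ₁ · cos φ₂ · cos Δλ )
  = atan2(0.08833, 0.52871) = 9.485° → normalised to [0°, 360°): 9.485°.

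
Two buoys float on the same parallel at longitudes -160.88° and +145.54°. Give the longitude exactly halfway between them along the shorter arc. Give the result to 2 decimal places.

Signed shortest Δλ from -160.88° to +145.54° is -53.58°.
Midpoint longitude = -160.88° + (-53.58°)/2 = -160.88° − 26.79° = -187.67°.
Normalise into (−180°, 180°]: +172.33°.
(The naïve average (-160.88 + +145.54)/2 = -7.67° is on the wrong side of the globe.)

+172.33°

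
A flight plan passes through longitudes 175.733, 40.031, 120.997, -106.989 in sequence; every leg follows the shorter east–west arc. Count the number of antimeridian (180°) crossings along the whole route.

Leg 1: +175.733° → +40.031°, shortest Δλ = -135.702° (west) — does not cross 180°.
Leg 2: +40.031° → +120.997°, shortest Δλ = 80.966° (east) — does not cross 180°.
Leg 3: +120.997° → -106.989°, shortest Δλ = 132.014° (east) — crosses 180°.
Total crossings: 1.

1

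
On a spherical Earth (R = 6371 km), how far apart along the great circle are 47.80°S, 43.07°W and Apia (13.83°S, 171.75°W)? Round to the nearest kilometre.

Δλ = -171.75 − -43.07 = -128.68°.
Δφ = -13.83 − -47.80 = 33.97°.
a = sin²(Δφ/2) + cos φ₁ · cos φ₂ · sin²(Δλ/2) = 0.615276.
c = 2·atan2(√a, √(1−a)) = 1.80344 rad → d = 6371·c ≈ 11489.72 km.

11490 km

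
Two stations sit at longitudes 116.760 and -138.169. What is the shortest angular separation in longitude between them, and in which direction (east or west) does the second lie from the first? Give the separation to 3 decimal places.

105.071° east

Raw difference: -138.169 − 116.760 = -254.929°.
Normalise into (−180°, 180°]: -254.929° + 360° = 105.071°.
Positive ⇒ the second point lies to the east; separation 105.071°.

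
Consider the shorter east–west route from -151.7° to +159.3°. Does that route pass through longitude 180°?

Yes

Naïve |159.3 − -151.7| = 311.0° > 180°, so the shorter arc goes the other way round — across 180°.
Signed shortest Δλ = ((159.3 − -151.7 + 180) mod 360) − 180 = -49.0°.
Going west by 49.0° from -151.7° passes through 180° before reaching +159.3°.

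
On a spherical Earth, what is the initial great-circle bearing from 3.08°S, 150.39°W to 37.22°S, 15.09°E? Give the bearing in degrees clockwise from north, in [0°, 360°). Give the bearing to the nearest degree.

Δλ = 15.09 − -150.39 = 165.48°.
θ = atan2( sin Δλ · cos φ₂ , cos φ₁ · sin φ₂ − sin φ₁ · cos φ₂ · cos Δλ )
  = atan2(0.19965, -0.64542) = 162.811° → normalised to [0°, 360°): 162.811°.

163°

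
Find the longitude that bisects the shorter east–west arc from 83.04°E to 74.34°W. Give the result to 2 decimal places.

4.35°E

Signed shortest Δλ from +83.04° to -74.34° is -157.38°.
Midpoint longitude = +83.04° + (-157.38°)/2 = +83.04° − 78.69° = +4.35°.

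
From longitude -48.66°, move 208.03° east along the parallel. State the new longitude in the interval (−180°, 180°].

+159.37°

Start at -48.66°; shift +208.03° → +159.37°.
+159.37° already lies in (−180°, 180°].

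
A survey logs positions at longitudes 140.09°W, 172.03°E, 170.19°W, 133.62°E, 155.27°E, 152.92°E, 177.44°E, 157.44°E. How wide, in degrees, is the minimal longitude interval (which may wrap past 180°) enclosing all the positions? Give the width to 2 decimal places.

86.29°

Sort the longitudes: -170.19°, -140.09°, +133.62°, +152.92°, +155.27°, +157.44°, +172.03°, +177.44°.
Eastward gaps between consecutive values (wrapping around): 30.10°, 273.71°, 19.30°, 2.35°, 2.17°, 14.59°, 5.41°, 12.37°.
Largest gap = 273.71° ⇒ minimal covering band is its complement: 360° − 273.71° = 86.29°.
Band runs from +133.62° eastward to -140.09°, crossing the antimeridian.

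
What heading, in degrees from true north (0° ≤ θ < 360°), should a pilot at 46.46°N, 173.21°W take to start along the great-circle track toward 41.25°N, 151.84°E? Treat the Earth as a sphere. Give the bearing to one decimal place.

271.0°

Δλ = 151.84 − -173.21 = 325.05°; wrapped into (−180°, 180°]: -34.95°.
θ = atan2( sin Δλ · cos φ₂ , cos φ₁ · sin φ₂ − sin φ₁ · cos φ₂ · cos Δλ )
  = atan2(-0.43070, 0.00748) = -89.005° → normalised to [0°, 360°): 270.995°.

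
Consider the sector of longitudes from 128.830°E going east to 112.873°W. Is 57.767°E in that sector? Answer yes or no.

Band width going east from +128.830° to -112.873°: ((-112.873 − 128.830) mod 360) = 118.297°.
Offset of +57.767° east of the west edge: ((57.767 − 128.830) mod 360) = 288.937°.
288.937° > 118.297° ⇒ outside.

No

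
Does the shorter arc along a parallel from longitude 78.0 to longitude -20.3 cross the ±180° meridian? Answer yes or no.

Signed shortest Δλ = ((-20.3 − 78.0 + 180) mod 360) − 180 = -98.3°.
Going west by 98.3° from +78.0° reaches -20.3° without touching 180°.

No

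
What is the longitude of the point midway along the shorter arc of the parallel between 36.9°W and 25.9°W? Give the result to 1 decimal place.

31.4°W

Signed shortest Δλ from -36.9° to -25.9° is +11.0°.
Midpoint longitude = -36.9° + (+11.0°)/2 = -36.9° + 5.5° = -31.4°.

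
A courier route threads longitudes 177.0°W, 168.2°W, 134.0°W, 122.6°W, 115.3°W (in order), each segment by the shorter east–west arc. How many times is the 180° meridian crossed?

0

Leg 1: -177.0° → -168.2°, shortest Δλ = 8.8° (east) — does not cross 180°.
Leg 2: -168.2° → -134.0°, shortest Δλ = 34.2° (east) — does not cross 180°.
Leg 3: -134.0° → -122.6°, shortest Δλ = 11.4° (east) — does not cross 180°.
Leg 4: -122.6° → -115.3°, shortest Δλ = 7.3° (east) — does not cross 180°.
Total crossings: 0.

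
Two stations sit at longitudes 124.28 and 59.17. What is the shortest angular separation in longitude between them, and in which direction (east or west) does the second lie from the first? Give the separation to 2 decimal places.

65.11° west

Raw difference: 59.17 − 124.28 = -65.11°.
Normalise into (−180°, 180°]: -65.11° stays -65.11°.
Negative ⇒ the second point lies to the west; separation 65.11°.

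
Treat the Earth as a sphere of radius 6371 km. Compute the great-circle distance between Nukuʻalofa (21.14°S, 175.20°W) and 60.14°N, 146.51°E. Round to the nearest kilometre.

9678 km

Δλ = 146.51 − -175.20 = 321.71°; wrapped into (−180°, 180°]: -38.29°.
Δφ = 60.14 − -21.14 = 81.28°.
a = sin²(Δφ/2) + cos φ₁ · cos φ₂ · sin²(Δλ/2) = 0.474144.
c = 2·atan2(√a, √(1−a)) = 1.51906 rad → d = 6371·c ≈ 9677.94 km.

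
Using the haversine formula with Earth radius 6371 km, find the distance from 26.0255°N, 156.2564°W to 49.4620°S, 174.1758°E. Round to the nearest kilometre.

Δλ = 174.1758 − -156.2564 = 330.4322°; wrapped into (−180°, 180°]: -29.5678°.
Δφ = -49.4620 − 26.0255 = -75.4875°.
a = sin²(Δφ/2) + cos φ₁ · cos φ₂ · sin²(Δλ/2) = 0.412734.
c = 2·atan2(√a, √(1−a)) = 1.39537 rad → d = 6371·c ≈ 8889.87 km.

8890 km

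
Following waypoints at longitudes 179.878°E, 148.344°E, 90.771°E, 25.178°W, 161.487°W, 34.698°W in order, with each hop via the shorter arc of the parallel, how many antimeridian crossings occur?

Leg 1: +179.878° → +148.344°, shortest Δλ = -31.534° (west) — does not cross 180°.
Leg 2: +148.344° → +90.771°, shortest Δλ = -57.573° (west) — does not cross 180°.
Leg 3: +90.771° → -25.178°, shortest Δλ = -115.949° (west) — does not cross 180°.
Leg 4: -25.178° → -161.487°, shortest Δλ = -136.309° (west) — does not cross 180°.
Leg 5: -161.487° → -34.698°, shortest Δλ = 126.789° (east) — does not cross 180°.
Total crossings: 0.

0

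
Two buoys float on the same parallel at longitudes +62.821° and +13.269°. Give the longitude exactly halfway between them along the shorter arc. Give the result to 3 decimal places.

+38.045°

Signed shortest Δλ from +62.821° to +13.269° is -49.552°.
Midpoint longitude = +62.821° + (-49.552°)/2 = +62.821° − 24.776° = +38.045°.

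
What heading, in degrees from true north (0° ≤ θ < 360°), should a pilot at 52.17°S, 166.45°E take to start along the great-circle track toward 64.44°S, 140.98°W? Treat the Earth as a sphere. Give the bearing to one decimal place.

Δλ = -140.98 − 166.45 = -307.43°; wrapped into (−180°, 180°]: 52.57°.
θ = atan2( sin Δλ · cos φ₂ , cos φ₁ · sin φ₂ − sin φ₁ · cos φ₂ · cos Δλ )
  = atan2(0.34262, -0.34617) = 135.296° → normalised to [0°, 360°): 135.296°.

135.3°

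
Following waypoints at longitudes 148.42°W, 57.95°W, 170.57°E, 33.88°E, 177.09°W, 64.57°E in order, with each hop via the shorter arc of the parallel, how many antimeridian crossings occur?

Leg 1: -148.42° → -57.95°, shortest Δλ = 90.47° (east) — does not cross 180°.
Leg 2: -57.95° → +170.57°, shortest Δλ = -131.48° (west) — crosses 180°.
Leg 3: +170.57° → +33.88°, shortest Δλ = -136.69° (west) — does not cross 180°.
Leg 4: +33.88° → -177.09°, shortest Δλ = 149.03° (east) — crosses 180°.
Leg 5: -177.09° → +64.57°, shortest Δλ = -118.34° (west) — crosses 180°.
Total crossings: 3.

3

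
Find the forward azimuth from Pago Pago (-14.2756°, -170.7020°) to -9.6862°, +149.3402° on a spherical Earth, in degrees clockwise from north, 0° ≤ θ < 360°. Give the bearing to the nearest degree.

Δλ = 149.3402 − -170.7020 = 320.0422°; wrapped into (−180°, 180°]: -39.9578°.
θ = atan2( sin Δλ · cos φ₂ , cos φ₁ · sin φ₂ − sin φ₁ · cos φ₂ · cos Δλ )
  = atan2(-0.63307, 0.02326) = -87.896° → normalised to [0°, 360°): 272.104°.

272°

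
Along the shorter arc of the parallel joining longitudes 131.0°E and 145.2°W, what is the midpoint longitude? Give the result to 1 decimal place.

172.9°E

Signed shortest Δλ from +131.0° to -145.2° is +83.8°.
Midpoint longitude = +131.0° + (+83.8°)/2 = +131.0° + 41.9° = +172.9°.
(The naïve average (+131.0 + -145.2)/2 = -7.1° is on the wrong side of the globe.)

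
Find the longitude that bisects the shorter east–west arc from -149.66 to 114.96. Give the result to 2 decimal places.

+162.65°

Signed shortest Δλ from -149.66° to +114.96° is -95.38°.
Midpoint longitude = -149.66° + (-95.38°)/2 = -149.66° − 47.69° = -197.35°.
Normalise into (−180°, 180°]: +162.65°.
(The naïve average (-149.66 + +114.96)/2 = -17.35° is on the wrong side of the globe.)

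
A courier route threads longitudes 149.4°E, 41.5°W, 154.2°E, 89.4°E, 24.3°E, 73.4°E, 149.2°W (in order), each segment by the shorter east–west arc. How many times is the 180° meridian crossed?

Leg 1: +149.4° → -41.5°, shortest Δλ = 169.1° (east) — crosses 180°.
Leg 2: -41.5° → +154.2°, shortest Δλ = -164.3° (west) — crosses 180°.
Leg 3: +154.2° → +89.4°, shortest Δλ = -64.8° (west) — does not cross 180°.
Leg 4: +89.4° → +24.3°, shortest Δλ = -65.1° (west) — does not cross 180°.
Leg 5: +24.3° → +73.4°, shortest Δλ = 49.1° (east) — does not cross 180°.
Leg 6: +73.4° → -149.2°, shortest Δλ = 137.4° (east) — crosses 180°.
Total crossings: 3.

3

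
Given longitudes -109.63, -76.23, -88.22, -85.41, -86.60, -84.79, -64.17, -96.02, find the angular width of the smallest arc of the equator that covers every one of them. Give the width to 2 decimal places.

Sort the longitudes: -109.63°, -96.02°, -88.22°, -86.60°, -85.41°, -84.79°, -76.23°, -64.17°.
Eastward gaps between consecutive values (wrapping around): 13.61°, 7.80°, 1.62°, 1.19°, 0.62°, 8.56°, 12.06°, 314.54°.
Largest gap = 314.54° ⇒ minimal covering band is its complement: 360° − 314.54° = 45.46°.
Band runs from -109.63° eastward to -64.17°.

45.46°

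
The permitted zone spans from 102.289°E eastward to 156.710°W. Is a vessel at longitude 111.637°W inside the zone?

Band width going east from +102.289° to -156.710°: ((-156.710 − 102.289) mod 360) = 101.001°.
Offset of -111.637° east of the west edge: ((-111.637 − 102.289) mod 360) = 146.074°.
146.074° > 101.001° ⇒ outside.

No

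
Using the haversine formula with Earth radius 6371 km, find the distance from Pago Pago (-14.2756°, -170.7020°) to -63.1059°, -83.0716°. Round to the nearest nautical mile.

4577 nmi

Δλ = -83.0716 − -170.7020 = 87.6304°.
Δφ = -63.1059 − -14.2756 = -48.8303°.
a = sin²(Δφ/2) + cos φ₁ · cos φ₂ · sin²(Δλ/2) = 0.380979.
c = 2·atan2(√a, √(1−a)) = 1.33045 rad → d = 6371·c ≈ 8476.28 km ≈ 4576.83 nmi.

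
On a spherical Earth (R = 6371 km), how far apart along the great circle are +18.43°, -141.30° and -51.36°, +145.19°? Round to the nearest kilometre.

Δλ = 145.19 − -141.30 = 286.49°; wrapped into (−180°, 180°]: -73.51°.
Δφ = -51.36 − 18.43 = -69.79°.
a = sin²(Δφ/2) + cos φ₁ · cos φ₂ · sin²(Δλ/2) = 0.539393.
c = 2·atan2(√a, √(1−a)) = 1.64966 rad → d = 6371·c ≈ 10510.01 km.

10510 km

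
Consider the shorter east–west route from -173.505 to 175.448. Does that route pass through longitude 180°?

Naïve |175.448 − -173.505| = 348.953° > 180°, so the shorter arc goes the other way round — across 180°.
Signed shortest Δλ = ((175.448 − -173.505 + 180) mod 360) − 180 = -11.047°.
Going west by 11.047° from -173.505° passes through 180° before reaching +175.448°.

Yes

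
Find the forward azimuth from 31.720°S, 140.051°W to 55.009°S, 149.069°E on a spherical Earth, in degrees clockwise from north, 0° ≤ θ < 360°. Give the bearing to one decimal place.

222.2°

Δλ = 149.069 − -140.051 = 289.120°; wrapped into (−180°, 180°]: -70.880°.
θ = atan2( sin Δλ · cos φ₂ , cos φ₁ · sin φ₂ − sin φ₁ · cos φ₂ · cos Δλ )
  = atan2(-0.54181, -0.59811) = -137.828° → normalised to [0°, 360°): 222.172°.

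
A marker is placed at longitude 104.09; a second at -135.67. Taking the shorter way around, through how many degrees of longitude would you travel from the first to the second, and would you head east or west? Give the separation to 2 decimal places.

120.24° east

Raw difference: -135.67 − 104.09 = -239.76°.
Normalise into (−180°, 180°]: -239.76° + 360° = 120.24°.
Positive ⇒ the second point lies to the east; separation 120.24°.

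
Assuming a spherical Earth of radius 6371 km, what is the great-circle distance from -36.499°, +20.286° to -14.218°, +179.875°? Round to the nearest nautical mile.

Δλ = 179.875 − 20.286 = 159.589°.
Δφ = -14.218 − -36.499 = 22.281°.
a = sin²(Δφ/2) + cos φ₁ · cos φ₂ · sin²(Δλ/2) = 0.792113.
c = 2·atan2(√a, √(1−a)) = 2.19472 rad → d = 6371·c ≈ 13982.58 km ≈ 7549.99 nmi.

7550 nmi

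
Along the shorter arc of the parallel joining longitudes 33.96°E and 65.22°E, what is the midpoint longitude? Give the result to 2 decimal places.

49.59°E

Signed shortest Δλ from +33.96° to +65.22° is +31.26°.
Midpoint longitude = +33.96° + (+31.26°)/2 = +33.96° + 15.63° = +49.59°.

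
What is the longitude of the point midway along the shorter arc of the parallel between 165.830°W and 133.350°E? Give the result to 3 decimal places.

Signed shortest Δλ from -165.830° to +133.350° is -60.820°.
Midpoint longitude = -165.830° + (-60.820°)/2 = -165.830° − 30.410° = -196.240°.
Normalise into (−180°, 180°]: +163.760°.
(The naïve average (-165.830 + +133.350)/2 = -16.24° is on the wrong side of the globe.)

163.760°E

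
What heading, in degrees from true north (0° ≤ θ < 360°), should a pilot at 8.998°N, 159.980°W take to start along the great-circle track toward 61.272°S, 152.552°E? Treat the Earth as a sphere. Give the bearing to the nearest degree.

Δλ = 152.552 − -159.980 = 312.532°; wrapped into (−180°, 180°]: -47.468°.
θ = atan2( sin Δλ · cos φ₂ , cos φ₁ · sin φ₂ − sin φ₁ · cos φ₂ · cos Δλ )
  = atan2(-0.35419, -0.91694) = -158.880° → normalised to [0°, 360°): 201.120°.

201°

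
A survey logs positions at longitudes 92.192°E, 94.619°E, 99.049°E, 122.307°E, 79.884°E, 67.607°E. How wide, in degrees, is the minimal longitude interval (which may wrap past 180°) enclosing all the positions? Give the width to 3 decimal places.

54.700°

Sort the longitudes: +67.607°, +79.884°, +92.192°, +94.619°, +99.049°, +122.307°.
Eastward gaps between consecutive values (wrapping around): 12.277°, 12.308°, 2.427°, 4.430°, 23.258°, 305.300°.
Largest gap = 305.300° ⇒ minimal covering band is its complement: 360° − 305.300° = 54.700°.
Band runs from +67.607° eastward to +122.307°.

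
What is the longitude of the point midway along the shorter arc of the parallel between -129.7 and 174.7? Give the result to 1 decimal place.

-157.5°

Signed shortest Δλ from -129.7° to +174.7° is -55.6°.
Midpoint longitude = -129.7° + (-55.6°)/2 = -129.7° − 27.8° = -157.5°.
(The naïve average (-129.7 + +174.7)/2 = 22.5° is on the wrong side of the globe.)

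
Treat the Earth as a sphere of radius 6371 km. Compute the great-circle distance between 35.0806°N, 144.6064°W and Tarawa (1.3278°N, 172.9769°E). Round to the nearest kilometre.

5769 km

Δλ = 172.9769 − -144.6064 = 317.5833°; wrapped into (−180°, 180°]: -42.4167°.
Δφ = 1.3278 − 35.0806 = -33.7528°.
a = sin²(Δφ/2) + cos φ₁ · cos φ₂ · sin²(Δλ/2) = 0.191347.
c = 2·atan2(√a, √(1−a)) = 0.90548 rad → d = 6371·c ≈ 5768.83 km.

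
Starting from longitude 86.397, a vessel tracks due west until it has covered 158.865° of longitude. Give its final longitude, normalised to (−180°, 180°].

Start at +86.397°; shift −158.865° → -72.468°.
-72.468° already lies in (−180°, 180°].

-72.468°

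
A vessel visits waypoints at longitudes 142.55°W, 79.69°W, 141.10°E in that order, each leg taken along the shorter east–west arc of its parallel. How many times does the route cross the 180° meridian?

Leg 1: -142.55° → -79.69°, shortest Δλ = 62.86° (east) — does not cross 180°.
Leg 2: -79.69° → +141.10°, shortest Δλ = -139.21° (west) — crosses 180°.
Total crossings: 1.

1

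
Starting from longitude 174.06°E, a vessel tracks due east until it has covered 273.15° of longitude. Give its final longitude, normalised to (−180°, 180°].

87.21°E

Start at +174.06°; shift +273.15° → +447.21°.
+447.21° lies outside (−180°, 180°]; subtract 360° → +87.21°.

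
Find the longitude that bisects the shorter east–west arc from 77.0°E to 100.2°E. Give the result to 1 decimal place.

Signed shortest Δλ from +77.0° to +100.2° is +23.2°.
Midpoint longitude = +77.0° + (+23.2°)/2 = +77.0° + 11.6° = +88.6°.

88.6°E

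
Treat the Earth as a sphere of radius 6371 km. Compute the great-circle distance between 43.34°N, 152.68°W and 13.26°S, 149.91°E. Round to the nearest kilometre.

8569 km

Δλ = 149.91 − -152.68 = 302.59°; wrapped into (−180°, 180°]: -57.41°.
Δφ = -13.26 − 43.34 = -56.60°.
a = sin²(Δφ/2) + cos φ₁ · cos φ₂ · sin²(Δλ/2) = 0.388065.
c = 2·atan2(√a, √(1−a)) = 1.34501 rad → d = 6371·c ≈ 8569.07 km.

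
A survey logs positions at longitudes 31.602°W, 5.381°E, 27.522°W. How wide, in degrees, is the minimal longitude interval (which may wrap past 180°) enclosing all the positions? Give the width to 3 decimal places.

36.983°

Sort the longitudes: -31.602°, -27.522°, +5.381°.
Eastward gaps between consecutive values (wrapping around): 4.080°, 32.903°, 323.017°.
Largest gap = 323.017° ⇒ minimal covering band is its complement: 360° − 323.017° = 36.983°.
Band runs from -31.602° eastward to +5.381°.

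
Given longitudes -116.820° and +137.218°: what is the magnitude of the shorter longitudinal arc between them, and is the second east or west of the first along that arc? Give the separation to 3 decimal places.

105.962° west

Raw difference: 137.218 − -116.820 = 254.038°.
Normalise into (−180°, 180°]: 254.038° − 360° = -105.962°.
Negative ⇒ the second point lies to the west; separation 105.962°.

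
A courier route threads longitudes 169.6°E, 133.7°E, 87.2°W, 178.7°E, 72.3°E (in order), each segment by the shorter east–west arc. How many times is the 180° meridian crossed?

2

Leg 1: +169.6° → +133.7°, shortest Δλ = -35.9° (west) — does not cross 180°.
Leg 2: +133.7° → -87.2°, shortest Δλ = 139.1° (east) — crosses 180°.
Leg 3: -87.2° → +178.7°, shortest Δλ = -94.1° (west) — crosses 180°.
Leg 4: +178.7° → +72.3°, shortest Δλ = -106.4° (west) — does not cross 180°.
Total crossings: 2.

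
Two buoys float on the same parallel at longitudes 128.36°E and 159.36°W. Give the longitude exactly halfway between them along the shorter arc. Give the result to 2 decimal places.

Signed shortest Δλ from +128.36° to -159.36° is +72.28°.
Midpoint longitude = +128.36° + (+72.28°)/2 = +128.36° + 36.14° = +164.50°.
(The naïve average (+128.36 + -159.36)/2 = -15.5° is on the wrong side of the globe.)

164.50°E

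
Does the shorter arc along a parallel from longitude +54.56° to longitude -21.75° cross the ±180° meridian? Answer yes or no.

No

Signed shortest Δλ = ((-21.75 − 54.56 + 180) mod 360) − 180 = -76.31°.
Going west by 76.31° from +54.56° reaches -21.75° without touching 180°.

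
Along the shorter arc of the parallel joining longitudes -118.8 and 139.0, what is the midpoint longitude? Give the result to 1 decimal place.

-169.9°

Signed shortest Δλ from -118.8° to +139.0° is -102.2°.
Midpoint longitude = -118.8° + (-102.2°)/2 = -118.8° − 51.1° = -169.9°.
(The naïve average (-118.8 + +139.0)/2 = 10.1° is on the wrong side of the globe.)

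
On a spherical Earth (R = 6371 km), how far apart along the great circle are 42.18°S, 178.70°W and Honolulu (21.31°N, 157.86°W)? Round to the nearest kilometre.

Δλ = -157.86 − -178.70 = 20.84°.
Δφ = 21.31 − -42.18 = 63.49°.
a = sin²(Δφ/2) + cos φ₁ · cos φ₂ · sin²(Δλ/2) = 0.299406.
c = 2·atan2(√a, √(1−a)) = 1.15798 rad → d = 6371·c ≈ 7377.51 km.

7378 km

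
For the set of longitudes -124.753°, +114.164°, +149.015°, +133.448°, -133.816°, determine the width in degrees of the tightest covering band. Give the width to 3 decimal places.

Sort the longitudes: -133.816°, -124.753°, +114.164°, +133.448°, +149.015°.
Eastward gaps between consecutive values (wrapping around): 9.063°, 238.917°, 19.284°, 15.567°, 77.169°.
Largest gap = 238.917° ⇒ minimal covering band is its complement: 360° − 238.917° = 121.083°.
Band runs from +114.164° eastward to -124.753°, crossing the antimeridian.

121.083°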